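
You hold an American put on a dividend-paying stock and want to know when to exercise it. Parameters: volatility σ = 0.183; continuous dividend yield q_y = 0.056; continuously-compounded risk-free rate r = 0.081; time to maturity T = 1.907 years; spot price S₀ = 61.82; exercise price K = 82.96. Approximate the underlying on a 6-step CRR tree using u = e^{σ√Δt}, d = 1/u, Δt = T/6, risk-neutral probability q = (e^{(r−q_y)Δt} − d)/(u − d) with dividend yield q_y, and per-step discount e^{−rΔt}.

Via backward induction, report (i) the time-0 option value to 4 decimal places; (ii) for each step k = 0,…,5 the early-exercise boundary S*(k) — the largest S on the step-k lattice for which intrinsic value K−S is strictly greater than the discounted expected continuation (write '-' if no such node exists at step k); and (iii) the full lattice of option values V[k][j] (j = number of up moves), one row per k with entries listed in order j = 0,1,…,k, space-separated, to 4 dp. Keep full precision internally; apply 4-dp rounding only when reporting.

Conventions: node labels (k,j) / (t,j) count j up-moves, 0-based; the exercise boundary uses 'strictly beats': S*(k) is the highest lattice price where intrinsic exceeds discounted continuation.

params: Δt=0.31783 u=1.10868 d=0.90197 q=0.51282 e^(-rΔt)=0.97458
t_6 payoffs: 49.6715 42.0428 32.6659 21.1400 6.9727 0.0000 0.0000
t_5: node(5,0) S=36.9062 payoff=46.0538 vs cont=44.5963 → 46.0538 [stop]  node(5,1) S=45.3640 payoff=37.5960 vs cont=36.2878 → 37.5960 [stop]  node(5,2) S=55.7600 payoff=27.2000 vs cont=26.0751 → 27.2000 [stop]  node(5,3) S=68.5385 payoff=14.4215 vs cont=13.5220 → 14.4215 [stop]  node(5,4) S=84.2455 payoff=0.0000 vs cont=3.3106 → 3.3106 [wait]  node(5,5) S=103.5520 payoff=0.0000 vs cont=0.0000 → 0.0000 [wait]  ⇒ S*(5)=68.5385
t_4: node(4,0) S=40.9172 payoff=42.0428 vs cont=40.6562 → 42.0428 [stop]  node(4,1) S=50.2941 payoff=32.6659 vs cont=31.4446 → 32.6659 [stop]  node(4,2) S=61.8200 payoff=21.1400 vs cont=20.1221 → 21.1400 [stop]  node(4,3) S=75.9873 payoff=6.9727 vs cont=8.5018 → 8.5018 [wait]  node(4,4) S=93.4012 payoff=0.0000 vs cont=1.5719 → 1.5719 [wait]  ⇒ S*(4)=61.8200
t_3: node(3,0) S=45.3640 payoff=37.5960 vs cont=36.2878 → 37.5960 [stop]  node(3,1) S=55.7600 payoff=27.2000 vs cont=26.0751 → 27.2000 [stop]  node(3,2) S=68.5385 payoff=14.4215 vs cont=14.2863 → 14.4215 [stop]  node(3,3) S=84.2455 payoff=0.0000 vs cont=4.8222 → 4.8222 [wait]  ⇒ S*(3)=68.5385
t_2: node(2,0) S=50.2941 payoff=32.6659 vs cont=31.4446 → 32.6659 [stop]  node(2,1) S=61.8200 payoff=21.1400 vs cont=20.1221 → 21.1400 [stop]  node(2,2) S=75.9873 payoff=6.9727 vs cont=9.2573 → 9.2573 [wait]  ⇒ S*(2)=61.8200
t_1: node(1,0) S=55.7600 payoff=27.2000 vs cont=26.0751 → 27.2000 [stop]  node(1,1) S=68.5385 payoff=14.4215 vs cont=14.6639 → 14.6639 [wait]  ⇒ S*(1)=55.7600
t_0: node(0,0) S=61.8200 payoff=21.1400 vs cont=20.2432 → 21.1400 [stop]  ⇒ S*(0)=61.8200

price = 21.1400
boundary = 61.8200 55.7600 61.8200 68.5385 61.8200 68.5385
tree:
21.1400
27.2000 14.6639
32.6659 21.1400 9.2573
37.5960 27.2000 14.4215 4.8222
42.0428 32.6659 21.1400 8.5018 1.5719
46.0538 37.5960 27.2000 14.4215 3.3106 0.0000
49.6715 42.0428 32.6659 21.1400 6.9727 0.0000 0.0000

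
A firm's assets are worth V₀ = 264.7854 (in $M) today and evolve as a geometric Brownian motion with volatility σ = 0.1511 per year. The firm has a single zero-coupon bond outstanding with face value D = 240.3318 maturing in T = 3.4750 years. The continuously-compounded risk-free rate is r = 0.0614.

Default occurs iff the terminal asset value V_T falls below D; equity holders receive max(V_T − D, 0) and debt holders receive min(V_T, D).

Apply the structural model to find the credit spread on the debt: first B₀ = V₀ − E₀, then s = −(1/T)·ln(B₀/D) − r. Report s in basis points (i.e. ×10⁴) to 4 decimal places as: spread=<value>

spread=65.0710

Equity is a call on the firm's assets struck at D = 240.3318:
d₁ = [ln(V₀/D) + (r + σ²/2)T] / (σ√T)
   = [ln(264.7854/240.3318) + (0.0614 + 0.5·0.1511²)·3.4750] / (0.1511·√3.4750)
   = [0.096899 + 0.253034] / 0.281671 = 1.242349
d₂ = d₁ − σ√T = 1.242349 − 0.281671 = 0.960678
N(d₁) = 0.892946,  N(d₂) = 0.831643,  e^(−rT) = 0.807861
E₀ = V₀·N(d₁) − D·e^(−rT)·N(d₂)
   = 264.7854·0.892946 − 240.3318·0.807861·0.831643 = 74.971658
B₀ = V₀ − E₀ = 264.7854 − 74.971658 = 189.813742
spread = −(1/T)·ln(B₀/D) − r = −(1/3.4750)·ln(189.813742/240.3318) − 0.0614 = 0.00650710
in basis points: 0.00650710 × 10⁴ = 65.0710 bp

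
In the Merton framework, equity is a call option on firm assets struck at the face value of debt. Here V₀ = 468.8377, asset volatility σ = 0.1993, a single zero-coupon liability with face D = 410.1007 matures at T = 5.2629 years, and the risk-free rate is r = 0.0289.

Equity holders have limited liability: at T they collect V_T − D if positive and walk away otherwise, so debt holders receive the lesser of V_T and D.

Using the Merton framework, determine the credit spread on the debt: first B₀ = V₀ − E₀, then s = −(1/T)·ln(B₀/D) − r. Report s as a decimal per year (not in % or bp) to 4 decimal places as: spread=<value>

Equity is a call on the firm's assets struck at D = 410.1007:
d₁ = [ln(V₀/D) + (r + σ²/2)T] / (σ√T)
   = [ln(468.8377/410.1007) + (0.0289 + 0.5·0.1993²)·5.2629] / (0.1993·√5.2629)
   = [0.133854 + 0.256620] / 0.457214 = 0.854029
d₂ = d₁ − σ√T = 0.854029 − 0.457214 = 0.396814
N(d₁) = 0.803455,  N(d₂) = 0.654248,  e^(−rT) = 0.858904
E₀ = V₀·N(d₁) − D·e^(−rT)·N(d₂)
   = 468.8377·0.803455 − 410.1007·0.858904·0.654248 = 146.239763
B₀ = V₀ − E₀ = 468.8377 − 146.239763 = 322.597937
spread = −(1/T)·ln(B₀/D) − r = −(1/5.2629)·ln(322.597937/410.1007) − 0.0289 = 0.01670147

spread=0.0167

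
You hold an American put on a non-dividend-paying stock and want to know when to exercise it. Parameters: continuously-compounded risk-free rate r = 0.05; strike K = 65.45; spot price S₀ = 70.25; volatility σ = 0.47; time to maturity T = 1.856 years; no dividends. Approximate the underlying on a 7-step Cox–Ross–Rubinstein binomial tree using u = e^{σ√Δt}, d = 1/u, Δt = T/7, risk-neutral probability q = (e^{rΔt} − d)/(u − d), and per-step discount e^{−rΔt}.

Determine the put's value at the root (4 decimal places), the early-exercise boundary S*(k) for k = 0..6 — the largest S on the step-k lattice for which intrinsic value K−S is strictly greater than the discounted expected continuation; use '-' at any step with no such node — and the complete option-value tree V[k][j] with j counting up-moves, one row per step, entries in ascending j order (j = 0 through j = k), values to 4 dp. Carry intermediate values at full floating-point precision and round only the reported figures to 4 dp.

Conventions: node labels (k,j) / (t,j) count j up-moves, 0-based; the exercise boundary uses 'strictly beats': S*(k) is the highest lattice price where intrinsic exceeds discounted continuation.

Δt=0.26514  u=1.27381  d=0.78505  q=0.46709  discount=0.98683
step 7 (expiry): payoffs max(K−S,0) = 52.5404 44.5030 31.4615 10.3005 0.0000 0.0000 0.0000 0.0000
step 6: (k=6,j=0): S=16.4444, K−S=49.0056, hold=48.1436 ⇒ V=49.0056 exercise | (k=6,j=1): S=26.6826, K−S=38.7674, hold=37.9055 ⇒ V=38.7674 exercise | (k=6,j=2): S=43.2949, K−S=22.1551, hold=21.2931 ⇒ V=22.1551 exercise | (k=6,j=3): S=70.2500, K−S=0.0000, hold=5.4169 ⇒ V=5.4169 continue | (k=6,j=4): S=113.9871, K−S=0.0000, hold=0.0000 ⇒ V=0.0000 continue | (k=6,j=5): S=184.9546, K−S=0.0000, hold=0.0000 ⇒ V=0.0000 continue | (k=6,j=6): S=300.1059, K−S=0.0000, hold=0.0000 ⇒ V=0.0000 continue  boundary S*=43.2949
step 5: (k=5,j=0): S=20.9470, K−S=44.5030, hold=43.6410 ⇒ V=44.5030 exercise | (k=5,j=1): S=33.9885, K−S=31.4615, hold=30.5995 ⇒ V=31.4615 exercise | (k=5,j=2): S=55.1495, K−S=10.3005, hold=14.1480 ⇒ V=14.1480 continue | (k=5,j=3): S=89.4852, K−S=0.0000, hold=2.8487 ⇒ V=2.8487 continue | (k=5,j=4): S=145.1979, K−S=0.0000, hold=0.0000 ⇒ V=0.0000 continue | (k=5,j=5): S=235.5970, K−S=0.0000, hold=0.0000 ⇒ V=0.0000 continue  boundary S*=33.9885
step 4: (k=4,j=0): S=26.6826, K−S=38.7674, hold=37.9055 ⇒ V=38.7674 exercise | (k=4,j=1): S=43.2949, K−S=22.1551, hold=23.0666 ⇒ V=23.0666 continue | (k=4,j=2): S=70.2500, K−S=0.0000, hold=8.7533 ⇒ V=8.7533 continue | (k=4,j=3): S=113.9871, K−S=0.0000, hold=1.4981 ⇒ V=1.4981 continue | (k=4,j=4): S=184.9546, K−S=0.0000, hold=0.0000 ⇒ V=0.0000 continue  boundary S*=26.6826
step 3: (k=3,j=0): S=33.9885, K−S=31.4615, hold=31.0197 ⇒ V=31.4615 exercise | (k=3,j=1): S=55.1495, K−S=10.3005, hold=16.1652 ⇒ V=16.1652 continue | (k=3,j=2): S=89.4852, K−S=0.0000, hold=5.2938 ⇒ V=5.2938 continue | (k=3,j=3): S=145.1979, K−S=0.0000, hold=0.7878 ⇒ V=0.7878 continue  boundary S*=33.9885
step 2: (k=2,j=0): S=43.2949, K−S=22.1551, hold=23.9964 ⇒ V=23.9964 continue | (k=2,j=1): S=70.2500, K−S=0.0000, hold=10.9412 ⇒ V=10.9412 continue | (k=2,j=2): S=113.9871, K−S=0.0000, hold=3.1471 ⇒ V=3.1471 continue  boundary S*=-
step 1: (k=1,j=0): S=55.1495, K−S=10.3005, hold=17.6627 ⇒ V=17.6627 continue | (k=1,j=1): S=89.4852, K−S=0.0000, hold=7.2045 ⇒ V=7.2045 continue  boundary S*=-
step 0: (k=0,j=0): S=70.2500, K−S=0.0000, hold=12.6094 ⇒ V=12.6094 continue  boundary S*=-

price = 12.6094
boundary = - - - 33.9885 26.6826 33.9885 43.2949
tree:
12.6094
17.6627 7.2045
23.9964 10.9412 3.1471
31.4615 16.1652 5.2938 0.7878
38.7674 23.0666 8.7533 1.4981 0.0000
44.5030 31.4615 14.1480 2.8487 0.0000 0.0000
49.0056 38.7674 22.1551 5.4169 0.0000 0.0000 0.0000
52.5404 44.5030 31.4615 10.3005 0.0000 0.0000 0.0000 0.0000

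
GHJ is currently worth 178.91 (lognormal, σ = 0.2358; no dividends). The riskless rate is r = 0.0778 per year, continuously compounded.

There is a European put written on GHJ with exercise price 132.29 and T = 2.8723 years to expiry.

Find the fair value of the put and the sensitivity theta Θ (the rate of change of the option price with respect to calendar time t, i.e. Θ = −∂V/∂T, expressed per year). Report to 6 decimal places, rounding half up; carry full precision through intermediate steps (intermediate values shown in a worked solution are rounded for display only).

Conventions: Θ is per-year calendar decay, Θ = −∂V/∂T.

price = 2.393160
Θ = -0.486966

σ√T = 0.2358·√2.8723 = 0.399631
d₁ = (ln(S/K) + (r+σ²/2)T) / (σ√T) = (ln(178.91/132.29) + (0.0778+0.2358²/2)·2.8723) / 0.399631 = (0.301886 + 0.303317) / 0.399631 = 1.514408
d₂ = d₁ − σ√T = 1.514408 − 0.399631 = 1.114777
e^{−rT} = 0.799743
N(−d₁) = 0.064961,  N(−d₂) = 0.132473
Put price V = K·e^{−rT}·N(−d₂) − S·N(−d₁) = 14.015372 − 11.622213 = 2.393160
φ(d₁) = (1/√(2π))·e^{−d₁²/2} = 0.126735
Θ = −S·φ(d₁)·σ/(2√T) + r·K·e^{−rT}·N(−d₂) = −1.577362 + 1.090396 = -0.486966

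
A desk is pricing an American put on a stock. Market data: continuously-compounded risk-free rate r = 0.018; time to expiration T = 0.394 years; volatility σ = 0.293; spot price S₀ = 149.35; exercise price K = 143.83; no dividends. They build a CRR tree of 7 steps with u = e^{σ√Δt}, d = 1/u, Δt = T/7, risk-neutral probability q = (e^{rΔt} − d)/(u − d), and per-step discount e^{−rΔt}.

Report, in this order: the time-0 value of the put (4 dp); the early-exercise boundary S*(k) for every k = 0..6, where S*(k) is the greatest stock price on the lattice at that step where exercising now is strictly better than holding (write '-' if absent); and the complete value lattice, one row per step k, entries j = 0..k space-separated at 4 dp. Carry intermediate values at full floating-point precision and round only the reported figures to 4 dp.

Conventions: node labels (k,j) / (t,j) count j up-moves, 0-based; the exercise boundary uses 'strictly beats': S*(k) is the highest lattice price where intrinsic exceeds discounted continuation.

price = 8.0062
boundary = - - - - 113.0963 121.2377 129.9651
tree:
8.0062
11.7916 4.0816
16.8586 6.5403 1.5300
23.2569 10.2317 2.7105 0.3040
30.7337 15.5205 4.7462 0.5966 0.0000
38.3283 22.5923 8.1897 1.1709 0.0000 0.0000
45.4130 30.7337 13.8649 2.2977 0.0000 0.0000 0.0000
52.0219 38.3283 22.5923 4.5092 0.0000 0.0000 0.0000 0.0000

params: Δt=0.05629 u=1.07199 d=0.93285 q=0.48991 e^(-rΔt)=0.99899
t_7 payoffs: 52.0219 38.3283 22.5923 4.5092 0.0000 0.0000 0.0000 0.0000
t_6: node(6,0) S=98.4170 payoff=45.4130 vs cont=45.2673 → 45.4130 [stop]  node(6,1) S=113.0963 payoff=30.7337 vs cont=30.5880 → 30.7337 [stop]  node(6,2) S=129.9651 payoff=13.8649 vs cont=13.7192 → 13.8649 [stop]  node(6,3) S=149.3500 payoff=0.0000 vs cont=2.2977 → 2.2977 [wait]  node(6,4) S=171.6262 payoff=0.0000 vs cont=0.0000 → 0.0000 [wait]  node(6,5) S=197.2250 payoff=0.0000 vs cont=0.0000 → 0.0000 [wait]  node(6,6) S=226.6419 payoff=0.0000 vs cont=0.0000 → 0.0000 [wait]  ⇒ S*(6)=129.9651
t_5: node(5,0) S=105.5017 payoff=38.3283 vs cont=38.1827 → 38.3283 [stop]  node(5,1) S=121.2377 payoff=22.5923 vs cont=22.4466 → 22.5923 [stop]  node(5,2) S=139.3208 payoff=4.5092 vs cont=8.1897 → 8.1897 [wait]  node(5,3) S=160.1011 payoff=0.0000 vs cont=1.1709 → 1.1709 [wait]  node(5,4) S=183.9809 payoff=0.0000 vs cont=0.0000 → 0.0000 [wait]  node(5,5) S=211.4224 payoff=0.0000 vs cont=0.0000 → 0.0000 [wait]  ⇒ S*(5)=121.2377
t_4: node(4,0) S=113.0963 payoff=30.7337 vs cont=30.5880 → 30.7337 [stop]  node(4,1) S=129.9651 payoff=13.8649 vs cont=15.5205 → 15.5205 [wait]  node(4,2) S=149.3500 payoff=0.0000 vs cont=4.7462 → 4.7462 [wait]  node(4,3) S=171.6262 payoff=0.0000 vs cont=0.5966 → 0.5966 [wait]  node(4,4) S=197.2250 payoff=0.0000 vs cont=0.0000 → 0.0000 [wait]  ⇒ S*(4)=113.0963
t_3: node(3,0) S=121.2377 payoff=22.5923 vs cont=23.2569 → 23.2569 [wait]  node(3,1) S=139.3208 payoff=4.5092 vs cont=10.2317 → 10.2317 [wait]  node(3,2) S=160.1011 payoff=0.0000 vs cont=2.7105 → 2.7105 [wait]  node(3,3) S=183.9809 payoff=0.0000 vs cont=0.3040 → 0.3040 [wait]  ⇒ S*(3)=-
t_2: node(2,0) S=129.9651 payoff=13.8649 vs cont=16.8586 → 16.8586 [wait]  node(2,1) S=149.3500 payoff=0.0000 vs cont=6.5403 → 6.5403 [wait]  node(2,2) S=171.6262 payoff=0.0000 vs cont=1.5300 → 1.5300 [wait]  ⇒ S*(2)=-
t_1: node(1,0) S=139.3208 payoff=4.5092 vs cont=11.7916 → 11.7916 [wait]  node(1,1) S=160.1011 payoff=0.0000 vs cont=4.0816 → 4.0816 [wait]  ⇒ S*(1)=-
t_0: node(0,0) S=149.3500 payoff=0.0000 vs cont=8.0062 → 8.0062 [wait]  ⇒ S*(0)=-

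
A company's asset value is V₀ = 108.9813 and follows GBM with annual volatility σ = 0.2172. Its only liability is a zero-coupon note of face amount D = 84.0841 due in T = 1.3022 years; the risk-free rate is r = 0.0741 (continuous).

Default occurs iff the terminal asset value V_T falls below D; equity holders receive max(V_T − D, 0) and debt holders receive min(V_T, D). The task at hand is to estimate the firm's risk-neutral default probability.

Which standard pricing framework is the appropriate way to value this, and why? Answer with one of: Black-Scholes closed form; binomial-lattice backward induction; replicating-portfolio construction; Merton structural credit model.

framework: Merton structural credit model

Key observation: the data describe a firm's assets (V₀ = 108.9813, GBM) and a single zero-coupon debt of face 84.0841, so credit quantities follow from equity-as-call in the structural model.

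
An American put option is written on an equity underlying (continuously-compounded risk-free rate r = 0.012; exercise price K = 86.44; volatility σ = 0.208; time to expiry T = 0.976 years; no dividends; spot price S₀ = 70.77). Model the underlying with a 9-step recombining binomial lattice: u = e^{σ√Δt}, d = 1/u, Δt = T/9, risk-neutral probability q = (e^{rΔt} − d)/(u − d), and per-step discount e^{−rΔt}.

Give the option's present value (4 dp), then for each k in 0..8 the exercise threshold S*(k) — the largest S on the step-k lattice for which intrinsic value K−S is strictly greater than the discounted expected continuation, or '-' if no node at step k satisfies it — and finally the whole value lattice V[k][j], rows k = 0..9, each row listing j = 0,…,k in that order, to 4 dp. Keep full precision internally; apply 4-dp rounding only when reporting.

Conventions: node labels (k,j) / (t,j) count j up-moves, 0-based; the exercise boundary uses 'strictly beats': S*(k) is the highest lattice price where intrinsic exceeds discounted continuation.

Δt=0.10844  u=1.07090  d=0.93380  q=0.49238  discount=0.99870
step 9 (expiry): payoffs max(K−S,0) = 48.2349 42.6257 36.1929 28.8156 20.3552 10.6526 0.0000 0.0000 0.0000 0.0000
step 8: (k=8,j=0): S=40.9137, K−S=45.5263, hold=45.4139 ⇒ V=45.5263 exercise | (k=8,j=1): S=46.9206, K−S=39.5194, hold=39.4070 ⇒ V=39.5194 exercise | (k=8,j=2): S=53.8095, K−S=32.6305, hold=32.5181 ⇒ V=32.6305 exercise | (k=8,j=3): S=61.7098, K−S=24.7302, hold=24.6178 ⇒ V=24.7302 exercise | (k=8,j=4): S=70.7700, K−S=15.6700, hold=15.5576 ⇒ V=15.6700 exercise | (k=8,j=5): S=81.1604, K−S=5.2796, hold=5.4005 ⇒ V=5.4005 continue | (k=8,j=6): S=93.0764, K−S=0.0000, hold=0.0000 ⇒ V=0.0000 continue | (k=8,j=7): S=106.7418, K−S=0.0000, hold=0.0000 ⇒ V=0.0000 continue | (k=8,j=8): S=122.4136, K−S=0.0000, hold=0.0000 ⇒ V=0.0000 continue  boundary S*=70.7700
step 7: (k=7,j=0): S=43.8143, K−S=42.6257, hold=42.5132 ⇒ V=42.6257 exercise | (k=7,j=1): S=50.2471, K−S=36.1929, hold=36.0804 ⇒ V=36.1929 exercise | (k=7,j=2): S=57.6244, K−S=28.8156, hold=28.7032 ⇒ V=28.8156 exercise | (k=7,j=3): S=66.0848, K−S=20.3552, hold=20.2428 ⇒ V=20.3552 exercise | (k=7,j=4): S=75.7874, K−S=10.6526, hold=10.5997 ⇒ V=10.6526 exercise | (k=7,j=5): S=86.9144, K−S=0.0000, hold=2.7378 ⇒ V=2.7378 continue | (k=7,j=6): S=99.6752, K−S=0.0000, hold=0.0000 ⇒ V=0.0000 continue | (k=7,j=7): S=114.3094, K−S=0.0000, hold=0.0000 ⇒ V=0.0000 continue  boundary S*=75.7874
step 6: (k=6,j=0): S=46.9206, K−S=39.5194, hold=39.4070 ⇒ V=39.5194 exercise | (k=6,j=1): S=53.8095, K−S=32.6305, hold=32.5181 ⇒ V=32.6305 exercise | (k=6,j=2): S=61.7098, K−S=24.7302, hold=24.6178 ⇒ V=24.7302 exercise | (k=6,j=3): S=70.7700, K−S=15.6700, hold=15.5576 ⇒ V=15.6700 exercise | (k=6,j=4): S=81.1604, K−S=5.2796, hold=6.7467 ⇒ V=6.7467 continue | (k=6,j=5): S=93.0764, K−S=0.0000, hold=1.3880 ⇒ V=1.3880 continue | (k=6,j=6): S=106.7418, K−S=0.0000, hold=0.0000 ⇒ V=0.0000 continue  boundary S*=70.7700
step 5: (k=5,j=0): S=50.2471, K−S=36.1929, hold=36.0804 ⇒ V=36.1929 exercise | (k=5,j=1): S=57.6244, K−S=28.8156, hold=28.7032 ⇒ V=28.8156 exercise | (k=5,j=2): S=66.0848, K−S=20.3552, hold=20.2428 ⇒ V=20.3552 exercise | (k=5,j=3): S=75.7874, K−S=10.6526, hold=11.2617 ⇒ V=11.2617 continue | (k=5,j=4): S=86.9144, K−S=0.0000, hold=4.1028 ⇒ V=4.1028 continue | (k=5,j=5): S=99.6752, K−S=0.0000, hold=0.7036 ⇒ V=0.7036 continue  boundary S*=66.0848
step 4: (k=4,j=0): S=53.8095, K−S=32.6305, hold=32.5181 ⇒ V=32.6305 exercise | (k=4,j=1): S=61.7098, K−S=24.7302, hold=24.6178 ⇒ V=24.7302 exercise | (k=4,j=2): S=70.7700, K−S=15.6700, hold=15.8571 ⇒ V=15.8571 continue | (k=4,j=3): S=81.1604, K−S=5.2796, hold=7.7268 ⇒ V=7.7268 continue | (k=4,j=4): S=93.0764, K−S=0.0000, hold=2.4260 ⇒ V=2.4260 continue  boundary S*=61.7098
step 3: (k=3,j=0): S=57.6244, K−S=28.8156, hold=28.7032 ⇒ V=28.8156 exercise | (k=3,j=1): S=66.0848, K−S=20.3552, hold=20.3348 ⇒ V=20.3552 exercise | (k=3,j=2): S=75.7874, K−S=10.6526, hold=11.8384 ⇒ V=11.8384 continue | (k=3,j=3): S=86.9144, K−S=0.0000, hold=5.1101 ⇒ V=5.1101 continue  boundary S*=66.0848
step 2: (k=2,j=0): S=61.7098, K−S=24.7302, hold=24.6178 ⇒ V=24.7302 exercise | (k=2,j=1): S=70.7700, K−S=15.6700, hold=16.1407 ⇒ V=16.1407 continue | (k=2,j=2): S=81.1604, K−S=5.2796, hold=8.5145 ⇒ V=8.5145 continue  boundary S*=61.7098
step 1: (k=1,j=0): S=66.0848, K−S=20.3552, hold=20.4742 ⇒ V=20.4742 continue | (k=1,j=1): S=75.7874, K−S=10.6526, hold=12.3696 ⇒ V=12.3696 continue  boundary S*=-
step 0: (k=0,j=0): S=70.7700, K−S=15.6700, hold=16.4622 ⇒ V=16.4622 continue  boundary S*=-

price = 16.4622
boundary = - - 61.7098 66.0848 61.7098 66.0848 70.7700 75.7874 70.7700
tree:
16.4622
20.4742 12.3696
24.7302 16.1407 8.5145
28.8156 20.3552 11.8384 5.1101
32.6305 24.7302 15.8571 7.7268 2.4260
36.1929 28.8156 20.3552 11.2617 4.1028 0.7036
39.5194 32.6305 24.7302 15.6700 6.7467 1.3880 0.0000
42.6257 36.1929 28.8156 20.3552 10.6526 2.7378 0.0000 0.0000
45.5263 39.5194 32.6305 24.7302 15.6700 5.4005 0.0000 0.0000 0.0000
48.2349 42.6257 36.1929 28.8156 20.3552 10.6526 0.0000 0.0000 0.0000 0.0000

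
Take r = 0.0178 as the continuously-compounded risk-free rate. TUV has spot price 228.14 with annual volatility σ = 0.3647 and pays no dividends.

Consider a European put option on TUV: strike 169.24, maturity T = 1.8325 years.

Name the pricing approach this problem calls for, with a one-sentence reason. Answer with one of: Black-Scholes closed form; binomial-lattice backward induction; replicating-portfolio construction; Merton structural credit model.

framework: Black-Scholes closed form

Key observation: everything needed for the exact continuous-time valuation of the European put on TUV (strike 169.24) is given, and no feature rules the closed form out.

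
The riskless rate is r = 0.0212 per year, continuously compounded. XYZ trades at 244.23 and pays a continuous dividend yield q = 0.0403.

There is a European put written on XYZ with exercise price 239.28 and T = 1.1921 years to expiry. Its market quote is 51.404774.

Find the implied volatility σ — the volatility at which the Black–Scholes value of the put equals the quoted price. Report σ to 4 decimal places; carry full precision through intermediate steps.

At σ = 0.5103 the Black–Scholes value reproduces the quote:
σ√T = 0.5103·√1.1921 = 0.557163
d₁ = (ln(S/K) + (r−q+σ²/2)T) / (σ√T) = (ln(244.23/239.28) + (0.0212−0.0403+0.5103²/2)·1.1921) / 0.557163 = (0.020476 + 0.132446) / 0.557163 = 0.274466
d₂ = d₁ − σ√T = 0.274466 − 0.557163 = -0.282697
e^{−rT} = 0.975044
e^{−qT} = 0.953094
N(−d₁) = 0.391863,  N(−d₂) = 0.611295
V = K·e^{−rT}·N(−d₂) − S·e^{−qT}·N(−d₁) = 142.620461 − 91.215687 = 51.404774 (matching the quote); vega is positive throughout, so no other σ reproduces this price

sigma = 0.5103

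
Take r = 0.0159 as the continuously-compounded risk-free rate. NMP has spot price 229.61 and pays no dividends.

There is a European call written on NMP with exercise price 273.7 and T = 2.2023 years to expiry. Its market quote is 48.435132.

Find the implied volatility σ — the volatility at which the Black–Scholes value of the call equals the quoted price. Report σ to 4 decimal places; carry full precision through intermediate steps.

At σ = 0.4486 the Black–Scholes value reproduces the quote:
σ√T = 0.4486·√2.2023 = 0.665729
d₁ = (ln(S/K) + (r+σ²/2)T) / (σ√T) = (ln(229.61/273.7) + (0.0159+0.4486²/2)·2.2023) / 0.665729 = (-0.175650 + 0.256614) / 0.665729 = 0.121617
d₂ = d₁ − σ√T = 0.121617 − 0.665729 = -0.544112
e^{−rT} = 0.965589
N(d₁) = 0.548399,  N(d₂) = 0.293182
V = S·N(d₁) − K·e^{−rT}·N(d₂) = 125.917825 − 77.482693 = 48.435132 (the observed quote) — the price is monotone increasing in volatility, hence this σ is the only solution

sigma = 0.4486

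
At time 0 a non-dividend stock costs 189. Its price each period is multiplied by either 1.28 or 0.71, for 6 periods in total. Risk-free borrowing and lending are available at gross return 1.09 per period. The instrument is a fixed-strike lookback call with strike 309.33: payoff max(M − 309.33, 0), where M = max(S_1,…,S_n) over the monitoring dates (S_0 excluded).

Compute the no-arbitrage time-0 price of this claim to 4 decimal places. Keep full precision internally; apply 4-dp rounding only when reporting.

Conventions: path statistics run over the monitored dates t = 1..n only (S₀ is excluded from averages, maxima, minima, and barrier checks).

price = 64.7428

Risk-neutral up-probability p* = (R−d)/(u−d) = (1.09−0.71)/(1.28−0.71) = 0.6667; the claim prices as the p*-weighted sum of path payoffs discounted by R^6.
Enumerate all 2^6 = 64 price paths (U = up ×1.28, D = down ×0.71); each path with k up-moves has probability p*^k·(1−p*)^(6−k).
DDDDDD: M=134.1900, payoff=0.0000, prob=0.001372
UDDDDD: M=241.9200, payoff=0.0000, prob=0.002743
DUDDDD: M=171.7632, payoff=0.0000, prob=0.002743
UUDDDD: M=309.6576, payoff=0.3276, prob=0.005487
DDUDDD: M=134.1900, payoff=0.0000, prob=0.002743
UDUDDD: M=241.9200, payoff=0.0000, prob=0.005487
DUUDDD: M=219.8569, payoff=0.0000, prob=0.005487
UUUDDD: M=396.3617, payoff=87.0317, prob=0.010974
DDDUDD: M=134.1900, payoff=0.0000, prob=0.002743
UDDUDD: M=241.9200, payoff=0.0000, prob=0.005487
DUDUDD: M=171.7632, payoff=0.0000, prob=0.005487
UUDUDD: M=309.6576, payoff=0.3276, prob=0.010974
DDUUDD: M=156.0984, payoff=0.0000, prob=0.005487
UDUUDD: M=281.4168, payoff=0.0000, prob=0.010974
DUUUDD: M=281.4168, payoff=0.0000, prob=0.010974
UUUUDD: M=507.3430, payoff=198.0130, prob=0.021948
DDDDUD: M=134.1900, payoff=0.0000, prob=0.002743
UDDDUD: M=241.9200, payoff=0.0000, prob=0.005487
DUDDUD: M=171.7632, payoff=0.0000, prob=0.005487
UUDDUD: M=309.6576, payoff=0.3276, prob=0.010974
DDUDUD: M=134.1900, payoff=0.0000, prob=0.005487
UDUDUD: M=241.9200, payoff=0.0000, prob=0.010974
DUUDUD: M=219.8569, payoff=0.0000, prob=0.010974
UUUDUD: M=396.3617, payoff=87.0317, prob=0.021948
DDDUUD: M=134.1900, payoff=0.0000, prob=0.005487
UDDUUD: M=241.9200, payoff=0.0000, prob=0.010974
DUDUUD: M=199.8059, payoff=0.0000, prob=0.010974
UUDUUD: M=360.2135, payoff=50.8835, prob=0.021948
DDUUUD: M=199.8059, payoff=0.0000, prob=0.010974
UDUUUD: M=360.2135, payoff=50.8835, prob=0.021948
DUUUUD: M=360.2135, payoff=50.8835, prob=0.021948
UUUUUD: M=649.3991, payoff=340.0691, prob=0.043896
DDDDDU: M=134.1900, payoff=0.0000, prob=0.002743
UDDDDU: M=241.9200, payoff=0.0000, prob=0.005487
DUDDDU: M=171.7632, payoff=0.0000, prob=0.005487
UUDDDU: M=309.6576, payoff=0.3276, prob=0.010974
DDUDDU: M=134.1900, payoff=0.0000, prob=0.005487
UDUDDU: M=241.9200, payoff=0.0000, prob=0.010974
DUUDDU: M=219.8569, payoff=0.0000, prob=0.010974
UUUDDU: M=396.3617, payoff=87.0317, prob=0.021948
DDDUDU: M=134.1900, payoff=0.0000, prob=0.005487
UDDUDU: M=241.9200, payoff=0.0000, prob=0.010974
DUDUDU: M=171.7632, payoff=0.0000, prob=0.010974
UUDUDU: M=309.6576, payoff=0.3276, prob=0.021948
DDUUDU: M=156.0984, payoff=0.0000, prob=0.010974
UDUUDU: M=281.4168, payoff=0.0000, prob=0.021948
DUUUDU: M=281.4168, payoff=0.0000, prob=0.021948
UUUUDU: M=507.3430, payoff=198.0130, prob=0.043896
DDDDUU: M=134.1900, payoff=0.0000, prob=0.005487
UDDDUU: M=241.9200, payoff=0.0000, prob=0.010974
DUDDUU: M=171.7632, payoff=0.0000, prob=0.010974
UUDDUU: M=309.6576, payoff=0.3276, prob=0.021948
DDUDUU: M=141.8622, payoff=0.0000, prob=0.010974
UDUDUU: M=255.7516, payoff=0.0000, prob=0.021948
DUUDUU: M=255.7516, payoff=0.0000, prob=0.021948
UUUDUU: M=461.0733, payoff=151.7433, prob=0.043896
DDDUUU: M=141.8622, payoff=0.0000, prob=0.010974
UDDUUU: M=255.7516, payoff=0.0000, prob=0.021948
DUDUUU: M=255.7516, payoff=0.0000, prob=0.021948
UUDUUU: M=461.0733, payoff=151.7433, prob=0.043896
DDUUUU: M=255.7516, payoff=0.0000, prob=0.021948
UDUUUU: M=461.0733, payoff=151.7433, prob=0.043896
DUUUUU: M=461.0733, payoff=151.7433, prob=0.043896
UUUUUU: M=831.2308, payoff=521.9008, prob=0.087791
Price = Σ prob·payoff / R^6 = 108.580200 / 1.677100 = 64.7428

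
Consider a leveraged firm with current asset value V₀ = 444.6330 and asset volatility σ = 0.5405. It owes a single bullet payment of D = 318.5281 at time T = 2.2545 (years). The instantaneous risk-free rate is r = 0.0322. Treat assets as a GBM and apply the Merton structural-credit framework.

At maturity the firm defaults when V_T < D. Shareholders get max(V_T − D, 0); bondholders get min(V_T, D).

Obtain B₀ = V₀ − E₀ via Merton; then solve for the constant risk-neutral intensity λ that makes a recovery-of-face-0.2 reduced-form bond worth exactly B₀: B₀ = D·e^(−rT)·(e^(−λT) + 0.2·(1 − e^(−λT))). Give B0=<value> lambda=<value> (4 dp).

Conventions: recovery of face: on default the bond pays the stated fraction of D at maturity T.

Apply the equity-as-call identities (strike 318.5281, horizon 2.2545 years):
d₁ = [ln(V₀/D) + (r + σ²/2)T] / (σ√T)
   = [ln(444.6330/318.5281) + (0.0322 + 0.5·0.5405²)·2.2545] / (0.5405·√2.2545)
   = [0.333539 + 0.401910] / 0.811560 = 0.906215
d₂ = d₁ − σ√T = 0.906215 − 0.811560 = 0.094655
N(d₁) = 0.817589,  N(d₂) = 0.537706,  e^(−rT) = 0.929977
E₀ = V₀·N(d₁) − D·e^(−rT)·N(d₂)
   = 444.6330·0.817589 − 318.5281·0.929977·0.537706 = 204.245802
B₀ = V₀ − E₀ = 444.6330 − 204.245802 = 240.387198
e^(−λT) = (B₀·e^(rT)/D − 0.2)/(1 − 0.2) = (240.3872·1.075295/318.5281 − 0.2)/0.8 = 0.76438114
λ = −ln(0.76438114)/2.2545 = 0.119179

B0=240.3872 lambda=0.1192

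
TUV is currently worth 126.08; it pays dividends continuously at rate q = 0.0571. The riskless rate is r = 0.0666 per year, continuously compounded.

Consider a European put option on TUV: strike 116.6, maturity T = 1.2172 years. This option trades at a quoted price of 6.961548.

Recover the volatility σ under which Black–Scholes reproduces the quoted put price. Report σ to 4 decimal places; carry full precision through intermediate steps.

sigma = 0.2288

At σ = 0.2288 the Black–Scholes value reproduces the quote:
σ√T = 0.2288·√1.2172 = 0.252428
d₁ = (ln(S/K) + (r−q+σ²/2)T) / (σ√T) = (ln(126.08/116.6) + (0.0666−0.0571+0.2288²/2)·1.2172) / 0.252428 = (0.078167 + 0.043423) / 0.252428 = 0.481685
d₂ = d₁ − σ√T = 0.481685 − 0.252428 = 0.229257
e^{−rT} = 0.922133
e^{−qT} = 0.932858
N(−d₁) = 0.315015,  N(−d₂) = 0.409334
V = K·e^{−rT}·N(−d₂) − S·e^{−qT}·N(−d₁) = 44.011946 − 37.050398 = 6.961548 (matching the quote); vega is positive throughout, so no other σ reproduces this price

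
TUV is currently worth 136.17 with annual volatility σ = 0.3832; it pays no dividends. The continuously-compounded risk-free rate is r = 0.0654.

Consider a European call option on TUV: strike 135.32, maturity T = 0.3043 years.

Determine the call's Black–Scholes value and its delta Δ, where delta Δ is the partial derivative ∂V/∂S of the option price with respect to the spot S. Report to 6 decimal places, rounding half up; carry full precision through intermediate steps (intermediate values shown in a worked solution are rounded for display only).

price = 13.158419
Δ = 0.590745

σ√T = 0.3832·√0.3043 = 0.211386
d₁ = (ln(S/K) + (r+σ²/2)T) / (σ√T) = (ln(136.17/135.32) + (0.0654+0.3832²/2)·0.3043) / 0.211386 = (0.006262 + 0.042243) / 0.211386 = 0.229462
d₂ = d₁ − σ√T = 0.229462 − 0.211386 = 0.018076
e^{−rT} = 0.980296
N(d₁) = 0.590745,  N(d₂) = 0.507211
Call price V = S·N(d₁) − K·e^{−rT}·N(d₂) = 80.441743 − 67.283324 = 13.158419
Δ = N(d₁) = 0.590745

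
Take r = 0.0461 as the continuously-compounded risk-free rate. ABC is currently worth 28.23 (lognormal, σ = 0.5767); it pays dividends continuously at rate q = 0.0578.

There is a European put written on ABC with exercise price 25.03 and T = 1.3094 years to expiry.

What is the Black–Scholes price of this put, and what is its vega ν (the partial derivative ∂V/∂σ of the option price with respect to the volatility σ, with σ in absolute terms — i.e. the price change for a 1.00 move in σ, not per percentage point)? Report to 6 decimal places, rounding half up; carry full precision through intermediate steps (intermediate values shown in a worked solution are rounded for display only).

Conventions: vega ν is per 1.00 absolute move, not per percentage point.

price = 5.204015
ν = 10.601138

σ√T = 0.5767·√1.3094 = 0.659912
d₁ = (ln(S/K) + (r−q+σ²/2)T) / (σ√T) = (ln(28.23/25.03) + (0.0461−0.0578+0.5767²/2)·1.3094) / 0.659912 = (0.120310 + 0.202422) / 0.659912 = 0.489053
d₂ = d₁ − σ√T = 0.489053 − 0.659912 = -0.170859
e^{−rT} = 0.941422
e^{−qT} = 0.927110
N(−d₁) = 0.312402,  N(−d₂) = 0.567833
Put price V = K·e^{−rT}·N(−d₂) − S·e^{−qT}·N(−d₁) = 13.380297 − 8.176282 = 5.204015
φ(d₁) = (1/√(2π))·e^{−d₁²/2} = 0.353976
ν = S·e^{−qT}·φ(d₁)·√T = 10.601138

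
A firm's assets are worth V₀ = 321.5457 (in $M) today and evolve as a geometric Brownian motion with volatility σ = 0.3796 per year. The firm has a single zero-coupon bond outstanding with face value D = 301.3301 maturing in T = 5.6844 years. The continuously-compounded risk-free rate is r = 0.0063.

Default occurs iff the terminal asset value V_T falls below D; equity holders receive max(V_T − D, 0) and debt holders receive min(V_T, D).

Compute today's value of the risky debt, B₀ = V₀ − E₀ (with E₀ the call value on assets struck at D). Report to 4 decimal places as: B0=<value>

B0=198.6463

Apply the equity-as-call identities (strike 301.3301, horizon 5.6844 years):
d₁ = [ln(V₀/D) + (r + σ²/2)T] / (σ√T)
   = [ln(321.5457/301.3301) + (0.0063 + 0.5·0.3796²)·5.6844] / (0.3796·√5.6844)
   = [0.064933 + 0.445362] / 0.905042 = 0.563836
d₂ = d₁ − σ√T = 0.563836 − 0.905042 = -0.341205
N(d₁) = 0.713567,  N(d₂) = 0.366474,  e^(−rT) = 0.964822
E₀ = V₀·N(d₁) − D·e^(−rT)·N(d₂)
   = 321.5457·0.713567 − 301.3301·0.964822·0.366474 = 122.899373
B₀ = V₀ − E₀ = 321.5457 − 122.899373 = 198.646327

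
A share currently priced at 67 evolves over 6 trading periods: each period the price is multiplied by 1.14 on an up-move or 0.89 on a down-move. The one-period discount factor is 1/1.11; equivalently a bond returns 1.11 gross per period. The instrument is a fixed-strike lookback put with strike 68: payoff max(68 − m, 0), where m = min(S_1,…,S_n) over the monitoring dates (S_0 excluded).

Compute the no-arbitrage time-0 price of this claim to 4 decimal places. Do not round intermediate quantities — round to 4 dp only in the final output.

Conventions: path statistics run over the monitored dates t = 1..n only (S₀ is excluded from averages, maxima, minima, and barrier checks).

Under the martingale measure an up-move has probability p* = 0.8800; value the claim as the probability-weighted average of per-path payoffs, discounted 6 periods at R = 1.11.
Enumerate all 2^6 = 64 price paths (U = up ×1.14, D = down ×0.89); each path with k up-moves has probability p*^k·(1−p*)^(6−k).
DDDDDD: m=33.2977, payoff=34.7023, prob=0.000003
UDDDDD: m=42.6510, payoff=25.3490, prob=0.000022
DUDDDD: m=42.6510, payoff=25.3490, prob=0.000022
UUDDDD: m=54.6317, payoff=13.3683, prob=0.000161
DDUDDD: m=42.6510, payoff=25.3490, prob=0.000022
UDUDDD: m=54.6317, payoff=13.3683, prob=0.000161
DUUDDD: m=54.6317, payoff=13.3683, prob=0.000161
UUUDDD: m=69.9777, payoff=0.0000, prob=0.001178
DDDUDD: m=42.6510, payoff=25.3490, prob=0.000022
UDDUDD: m=54.6317, payoff=13.3683, prob=0.000161
DUDUDD: m=54.6317, payoff=13.3683, prob=0.000161
UUDUDD: m=69.9777, payoff=0.0000, prob=0.001178
DDUUDD: m=53.0707, payoff=14.9293, prob=0.000161
UDUUDD: m=67.9782, payoff=0.0218, prob=0.001178
DUUUDD: m=59.6300, payoff=8.3700, prob=0.001178
UUUUDD: m=76.3800, payoff=0.0000, prob=0.008636
DDDDUD: m=42.0373, payoff=25.9627, prob=0.000022
UDDDUD: m=53.8455, payoff=14.1545, prob=0.000161
DUDDUD: m=53.8455, payoff=14.1545, prob=0.000161
UUDDUD: m=68.9707, payoff=0.0000, prob=0.001178
DDUDUD: m=53.0707, payoff=14.9293, prob=0.000161
UDUDUD: m=67.9782, payoff=0.0218, prob=0.001178
DUUDUD: m=59.6300, payoff=8.3700, prob=0.001178
UUUDUD: m=76.3800, payoff=0.0000, prob=0.008636
DDDUUD: m=47.2329, payoff=20.7671, prob=0.000161
UDDUUD: m=60.5006, payoff=7.4994, prob=0.001178
DUDUUD: m=59.6300, payoff=8.3700, prob=0.001178
UUDUUD: m=76.3800, payoff=0.0000, prob=0.008636
DDUUUD: m=53.0707, payoff=14.9293, prob=0.001178
UDUUUD: m=67.9782, payoff=0.0218, prob=0.008636
DUUUUD: m=59.6300, payoff=8.3700, prob=0.008636
UUUUUD: m=76.3800, payoff=0.0000, prob=0.063328
DDDDDU: m=37.4132, payoff=30.5868, prob=0.000022
UDDDDU: m=47.9225, payoff=20.0775, prob=0.000161
DUDDDU: m=47.9225, payoff=20.0775, prob=0.000161
UUDDDU: m=61.3839, payoff=6.6161, prob=0.001178
DDUDDU: m=47.9225, payoff=20.0775, prob=0.000161
UDUDDU: m=61.3839, payoff=6.6161, prob=0.001178
DUUDDU: m=59.6300, payoff=8.3700, prob=0.001178
UUUDDU: m=76.3800, payoff=0.0000, prob=0.008636
DDDUDU: m=47.2329, payoff=20.7671, prob=0.000161
UDDUDU: m=60.5006, payoff=7.4994, prob=0.001178
DUDUDU: m=59.6300, payoff=8.3700, prob=0.001178
UUDUDU: m=76.3800, payoff=0.0000, prob=0.008636
DDUUDU: m=53.0707, payoff=14.9293, prob=0.001178
UDUUDU: m=67.9782, payoff=0.0218, prob=0.008636
DUUUDU: m=59.6300, payoff=8.3700, prob=0.008636
UUUUDU: m=76.3800, payoff=0.0000, prob=0.063328
DDDDUU: m=42.0373, payoff=25.9627, prob=0.000161
UDDDUU: m=53.8455, payoff=14.1545, prob=0.001178
DUDDUU: m=53.8455, payoff=14.1545, prob=0.001178
UUDDUU: m=68.9707, payoff=0.0000, prob=0.008636
DDUDUU: m=53.0707, payoff=14.9293, prob=0.001178
UDUDUU: m=67.9782, payoff=0.0218, prob=0.008636
DUUDUU: m=59.6300, payoff=8.3700, prob=0.008636
UUUDUU: m=76.3800, payoff=0.0000, prob=0.063328
DDDUUU: m=47.2329, payoff=20.7671, prob=0.001178
UDDUUU: m=60.5006, payoff=7.4994, prob=0.008636
DUDUUU: m=59.6300, payoff=8.3700, prob=0.008636
UUDUUU: m=76.3800, payoff=0.0000, prob=0.063328
DDUUUU: m=53.0707, payoff=14.9293, prob=0.008636
UDUUUU: m=67.9782, payoff=0.0218, prob=0.063328
DUUUUU: m=59.6300, payoff=8.3700, prob=0.063328
UUUUUU: m=76.3800, payoff=0.0000, prob=0.464404
Price = Σ prob·payoff / R^6 = 1.252062 / 1.870415 = 0.6694

price = 0.6694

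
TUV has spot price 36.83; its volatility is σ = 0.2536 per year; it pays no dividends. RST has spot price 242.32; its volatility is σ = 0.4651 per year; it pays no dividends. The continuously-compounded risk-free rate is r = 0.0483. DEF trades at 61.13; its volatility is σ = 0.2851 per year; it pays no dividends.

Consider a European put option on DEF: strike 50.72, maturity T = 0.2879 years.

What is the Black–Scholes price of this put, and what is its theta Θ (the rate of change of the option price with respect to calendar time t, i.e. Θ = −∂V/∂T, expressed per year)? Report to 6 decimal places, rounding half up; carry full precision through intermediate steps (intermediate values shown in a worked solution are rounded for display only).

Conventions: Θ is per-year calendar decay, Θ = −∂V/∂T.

price = 0.375232
Θ = -2.211533

σ√T = 0.2851·√0.2879 = 0.152974
d₁ = (ln(S/K) + (r+σ²/2)T) / (σ√T) = (ln(61.13/50.72) + (0.0483+0.2851²/2)·0.2879) / 0.152974 = (0.186682 + 0.025606) / 0.152974 = 1.387741
d₂ = d₁ − σ√T = 1.387741 − 0.152974 = 1.234767
e^{−rT} = 0.986191
N(−d₁) = 0.082608,  N(−d₂) = 0.108459
Put price V = K·e^{−rT}·N(−d₂) − S·N(−d₁) = 5.425054 − 5.049822 = 0.375232
φ(d₁) = (1/√(2π))·e^{−d₁²/2} = 0.152308
Θ = −S·φ(d₁)·σ/(2√T) + r·K·e^{−rT}·N(−d₂) = −2.473563 + 0.262030 = -2.211533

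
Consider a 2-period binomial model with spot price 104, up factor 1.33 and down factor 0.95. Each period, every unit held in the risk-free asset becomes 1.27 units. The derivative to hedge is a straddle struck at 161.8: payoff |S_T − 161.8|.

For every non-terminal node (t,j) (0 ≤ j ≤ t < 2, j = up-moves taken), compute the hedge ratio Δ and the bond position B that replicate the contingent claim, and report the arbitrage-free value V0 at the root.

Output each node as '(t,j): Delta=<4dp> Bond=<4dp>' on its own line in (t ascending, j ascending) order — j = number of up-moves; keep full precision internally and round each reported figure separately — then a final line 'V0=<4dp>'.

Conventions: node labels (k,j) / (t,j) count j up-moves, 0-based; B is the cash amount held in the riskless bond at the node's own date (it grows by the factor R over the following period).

Since d<R<u, set p* = (R−d)/(u−d) = 0.8421; price each node as the discounted p*-expectation of its children.
Terminal payoffs: V(2,0)=67.9400, V(2,1)=30.3960, V(2,2)=22.1656
  t=1,j=0: stock 98.8000 → up 131.4040 (V=30.3960), down 93.8600 (V=67.9400). Price 28.6016; hedge Δ=-1.0000, bond B=127.4016.
  t=1,j=1: stock 138.3200 → up 183.9656 (V=22.1656), down 131.4040 (V=30.3960). Price 18.4765; hedge Δ=-0.1566, bond B=40.1354.
  t=0,j=0: stock 104.0000 → up 138.3200 (V=18.4765), down 98.8000 (V=28.6016). Price 15.8072; hedge Δ=-0.2562, bond B=42.4522.
Verification: the root portfolio costs Δ(0,0)·S0 + B(0,0) = 15.8072, matching V0.

(0,0): Delta=-0.2562 Bond=42.4522
(1,0): Delta=-1.0000 Bond=127.4016
(1,1): Delta=-0.1566 Bond=40.1354
V0=15.8072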